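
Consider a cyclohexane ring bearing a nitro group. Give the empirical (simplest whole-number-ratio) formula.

C6H11NO2

Atom tally by fragment:
  cyclohexane ring core → C:6 H:12
  (− 1 ring H displaced by substituents)
  + NO2 → N:1 O:2
Element totals:
  C: 6
  H: 11
  N: 1
  O: 2
Molecular formula: C6H11NO2.
gcd of subscripts (6, 11, 1, 2) = 1, so the empirical formula equals the molecular formula.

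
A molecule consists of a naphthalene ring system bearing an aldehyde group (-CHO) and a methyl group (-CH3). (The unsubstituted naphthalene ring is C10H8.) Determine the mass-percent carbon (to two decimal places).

84.68%

Atom tally by fragment:
  naphthalene ring system core → C:10 H:8
  (− 2 ring H displaced by substituents)
  + CHO → C:1 H:1 O:1
  + CH3 → C:1 H:3
Element totals:
  C: 12
  H: 10
  O: 1
Molecular formula: C12H10O.
Molar mass = 170.211 g/mol.
Mass from C: 12 × 12.011 = 144.132 g/mol.
%C = 144.132 / 170.211 × 100 = 84.68%.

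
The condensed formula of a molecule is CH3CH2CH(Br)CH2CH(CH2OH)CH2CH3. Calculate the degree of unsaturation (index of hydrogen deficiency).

0

Atom tally by fragment:
  CH3 → C:1 H:3
  CH2 → C:1 H:2
  CH(Br) → C:1 H:1 Br:1
  CH2 → C:1 H:2
  CH(CH2OH) → C:2 H:4 O:1
  CH2 → C:1 H:2
  CH3 → C:1 H:3
Element totals:
  C: 8
  H: 17
  Br: 1
  O: 1
Molecular formula: C8H17BrO.
DoU = (2C + 2 + N − H − X) / 2 = (2·8 + 2 + 0 − 17 − 1) / 2 = 0.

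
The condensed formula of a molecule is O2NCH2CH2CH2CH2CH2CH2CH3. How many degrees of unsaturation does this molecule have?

1

Element totals:
  C: 7
  H: 15
  N: 1
  O: 2
Molecular formula: C7H15NO2.
DoU = (2C + 2 + N − H − X) / 2 = (2·7 + 2 + 1 − 15 − 0) / 2 = 1.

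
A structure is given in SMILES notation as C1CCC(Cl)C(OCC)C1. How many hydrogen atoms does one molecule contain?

Atom tally by fragment:
  cyclohexane ring core → C:6 H:12
  (− 2 ring H displaced by substituents)
  + Cl → Cl:1
  + OC2H5 → C:2 H:5 O:1
Element totals:
  C: 8
  H: 15
  Cl: 1
  O: 1

15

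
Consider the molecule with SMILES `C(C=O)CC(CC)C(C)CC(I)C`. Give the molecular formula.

Atom tally by fragment:
  OHCCH2 → C:2 H:3 O:1
  CH2 → C:1 H:2
  CH(C2H5) → C:3 H:6
  CH(CH3) → C:2 H:4
  CH2 → C:1 H:2
  CH(I) → C:1 H:1 I:1
  CH3 → C:1 H:3
Element totals:
  C: 11
  H: 21
  I: 1
  O: 1

C11H21IO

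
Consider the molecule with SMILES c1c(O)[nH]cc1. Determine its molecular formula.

C4H5NO

Atom tally by fragment:
  pyrrole ring core → C:4 H:5 N:1
  (− 1 ring H displaced by substituents)
  + OH → O:1 H:1
Element totals:
  C: 4
  H: 5
  N: 1
  O: 1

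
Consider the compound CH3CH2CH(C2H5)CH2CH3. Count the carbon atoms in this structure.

Atom tally by fragment:
  CH3 → C:1 H:3
  CH2 → C:1 H:2
  CH(C2H5) → C:3 H:6
  CH2 → C:1 H:2
  CH3 → C:1 H:3
Element totals:
  C: 7
  H: 16

7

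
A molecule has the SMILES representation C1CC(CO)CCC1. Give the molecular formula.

C7H14O

Atom tally by fragment:
  cyclohexane ring core → C:6 H:12
  (− 1 ring H displaced by substituents)
  + CH2OH → C:1 H:3 O:1
Element totals:
  C: 7
  H: 14
  O: 1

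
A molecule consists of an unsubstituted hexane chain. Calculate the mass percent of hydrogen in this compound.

16.38%

Atom tally by fragment:
  CH3 → C:1 H:3
  CH2 → C:1 H:2
  CH2 → C:1 H:2
  CH2 → C:1 H:2
  CH2 → C:1 H:2
  CH3 → C:1 H:3
Element totals:
  C: 6
  H: 14
Molecular formula: C6H14.
Molar mass = 86.178 g/mol.
Mass from H: 14 × 1.008 = 14.112 g/mol.
%H = 14.112 / 86.178 × 100 = 16.38%.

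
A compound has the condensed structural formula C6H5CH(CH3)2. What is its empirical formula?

Element totals:
  C: 9
  H: 12
Molecular formula: C9H12.
gcd of subscripts = 3; dividing each by 3:
  C: 9/3 = 3
  H: 12/3 = 4

C3H4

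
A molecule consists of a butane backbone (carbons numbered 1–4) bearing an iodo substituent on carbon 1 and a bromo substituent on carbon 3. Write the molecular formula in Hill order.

Atom tally by fragment:
  ICH2 → C:1 H:2 I:1
  CH2 → C:1 H:2
  CH(Br) → C:1 H:1 Br:1
  CH3 → C:1 H:3
Element totals:
  C: 4
  H: 8
  Br: 1
  I: 1

C4H8BrI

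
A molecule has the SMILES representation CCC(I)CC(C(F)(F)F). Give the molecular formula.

Atom tally by fragment:
  CH3 → C:1 H:3
  CH2 → C:1 H:2
  CH(I) → C:1 H:1 I:1
  CH2 → C:1 H:2
  CH2CF3 → C:2 H:2 F:3
Element totals:
  C: 6
  H: 10
  F: 3
  I: 1

C6H10F3I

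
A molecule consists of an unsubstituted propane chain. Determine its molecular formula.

Atom tally by fragment:
  CH3 → C:1 H:3
  CH2 → C:1 H:2
  CH3 → C:1 H:3
Element totals:
  C: 3
  H: 8

C3H8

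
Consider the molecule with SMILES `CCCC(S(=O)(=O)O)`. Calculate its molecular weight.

138.18 g/mol

Atom tally by fragment:
  CH3 → C:1 H:3
  CH2 → C:1 H:2
  CH2 → C:1 H:2
  CH2SO3H → C:1 H:3 S:1 O:3
Element totals:
  C: 4
  H: 10
  O: 3
  S: 1
Molecular formula: C4H10O3S.
  M = 4(12.011) + 10(1.008) + 3(15.999) + 32.06
    = 48.044 + 10.080 + 47.997 + 32.060 = 138.181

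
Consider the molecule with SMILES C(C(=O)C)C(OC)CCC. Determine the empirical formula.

Atom tally by fragment:
  CH3COCH2 → C:3 H:5 O:1
  CH(OCH3) → C:2 H:4 O:1
  CH2 → C:1 H:2
  CH2 → C:1 H:2
  CH3 → C:1 H:3
Element totals:
  C: 8
  H: 16
  O: 2
Molecular formula: C8H16O2.
gcd of subscripts = 2; dividing each by 2:
  C: 8/2 = 4
  H: 16/2 = 8
  O: 2/2 = 1

C4H8O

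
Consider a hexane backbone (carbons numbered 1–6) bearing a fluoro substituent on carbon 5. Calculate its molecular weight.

104.17 g/mol

Atom tally by fragment:
  CH3 → C:1 H:3
  CH2 → C:1 H:2
  CH2 → C:1 H:2
  CH2 → C:1 H:2
  CH(F) → C:1 H:1 F:1
  CH3 → C:1 H:3
Element totals:
  C: 6
  H: 13
  F: 1
Molecular formula: C6H13F.
  M = 6(12.011) + 13(1.008) + 18.998
    = 72.066 + 13.104 + 18.998 = 104.168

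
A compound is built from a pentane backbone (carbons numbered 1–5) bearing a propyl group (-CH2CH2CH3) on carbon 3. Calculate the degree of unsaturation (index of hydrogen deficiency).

Atom tally by fragment:
  CH3 → C:1 H:3
  CH2 → C:1 H:2
  CH(CH2CH2CH3) → C:4 H:8
  CH2 → C:1 H:2
  CH3 → C:1 H:3
Element totals:
  C: 8
  H: 18
Molecular formula: C8H18.
DoU = (2C + 2 + N − H − X) / 2 = (2·8 + 2 + 0 − 18 − 0) / 2 = 0.

0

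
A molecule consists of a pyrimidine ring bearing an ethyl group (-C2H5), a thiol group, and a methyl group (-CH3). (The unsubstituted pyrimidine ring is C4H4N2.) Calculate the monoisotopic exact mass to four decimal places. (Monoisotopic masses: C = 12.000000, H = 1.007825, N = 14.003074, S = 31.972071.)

154.0565

Atom tally by fragment:
  pyrimidine ring core → C:4 H:4 N:2
  (− 3 ring H displaced by substituents)
  + C2H5 → C:2 H:5
  + SH → S:1 H:1
  + CH3 → C:1 H:3
Element totals:
  C: 7
  H: 10
  N: 2
  S: 1
Molecular formula: C7H10N2S.
  M = 7(12.0) + 10(1.007825) + 2(14.003074) + 31.972071
    = 84.000000 + 10.078250 + 28.006148 + 31.972071 = 154.056469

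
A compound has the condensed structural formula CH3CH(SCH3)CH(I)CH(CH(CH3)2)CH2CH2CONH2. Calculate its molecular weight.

343.27 g/mol

Atom tally by fragment:
  CH3 → C:1 H:3
  CH(SCH3) → C:2 H:4 S:1
  CH(I) → C:1 H:1 I:1
  CH(CH(CH3)2) → C:4 H:8
  CH2 → C:1 H:2
  CH2CONH2 → C:2 H:4 O:1 N:1
Element totals:
  C: 11
  H: 22
  I: 1
  N: 1
  O: 1
  S: 1
Molecular formula: C11H22INOS.
  M = 11(12.011) + 22(1.008) + 126.904 + 14.007 + 15.999 + 32.06
    = 132.121 + 22.176 + 126.904 + 14.007 + 15.999 + 32.060 = 343.267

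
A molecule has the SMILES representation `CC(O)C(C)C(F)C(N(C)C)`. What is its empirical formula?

C8H18FNO

Atom tally by fragment:
  CH3 → C:1 H:3
  CH(OH) → C:1 H:2 O:1
  CH(CH3) → C:2 H:4
  CH(F) → C:1 H:1 F:1
  CH2N(CH3)2 → C:3 H:8 N:1
Element totals:
  C: 8
  H: 18
  F: 1
  N: 1
  O: 1
Molecular formula: C8H18FNO.
gcd of subscripts (8, 1, 18, 1, 1) = 1, so the empirical formula equals the molecular formula.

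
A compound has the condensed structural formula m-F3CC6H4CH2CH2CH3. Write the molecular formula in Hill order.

Atom tally by fragment:
  benzene ring core → C:6 H:6
  (− 2 ring H displaced by substituents)
  + CF3 → C:1 F:3
  + CH2CH2CH3 → C:3 H:7
Element totals:
  C: 10
  H: 11
  F: 3

C10H11F3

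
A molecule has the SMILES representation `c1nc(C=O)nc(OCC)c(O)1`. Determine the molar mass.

168.15 g/mol

Atom tally by fragment:
  pyrimidine ring core → C:4 H:4 N:2
  (− 3 ring H displaced by substituents)
  + CHO → C:1 H:1 O:1
  + OC2H5 → C:2 H:5 O:1
  + OH → O:1 H:1
Element totals:
  C: 7
  H: 8
  N: 2
  O: 3
Molecular formula: C7H8N2O3.
  M = 7(12.011) + 8(1.008) + 2(14.007) + 3(15.999)
    = 84.077 + 8.064 + 28.014 + 47.997 = 168.152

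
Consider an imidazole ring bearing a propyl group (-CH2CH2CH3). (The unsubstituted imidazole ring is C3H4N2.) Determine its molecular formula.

C6H10N2

Atom tally by fragment:
  imidazole ring core → C:3 H:4 N:2
  (− 1 ring H displaced by substituents)
  + CH2CH2CH3 → C:3 H:7
Element totals:
  C: 6
  H: 10
  N: 2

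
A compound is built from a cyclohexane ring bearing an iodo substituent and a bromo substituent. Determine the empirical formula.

Atom tally by fragment:
  cyclohexane ring core → C:6 H:12
  (− 2 ring H displaced by substituents)
  + I → I:1
  + Br → Br:1
Element totals:
  C: 6
  H: 10
  Br: 1
  I: 1
Molecular formula: C6H10BrI.
gcd of subscripts (1, 6, 10, 1) = 1, so the empirical formula equals the molecular formula.

C6H10BrI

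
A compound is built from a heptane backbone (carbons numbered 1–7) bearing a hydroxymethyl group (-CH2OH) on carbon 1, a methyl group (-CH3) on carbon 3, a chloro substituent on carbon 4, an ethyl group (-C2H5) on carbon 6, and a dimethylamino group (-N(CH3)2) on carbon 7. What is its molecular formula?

Atom tally by fragment:
  HOCH2CH2 → C:2 H:5 O:1
  CH2 → C:1 H:2
  CH(CH3) → C:2 H:4
  CH(Cl) → C:1 H:1 Cl:1
  CH2 → C:1 H:2
  CH(C2H5) → C:3 H:6
  CH2N(CH3)2 → C:3 H:8 N:1
Element totals:
  C: 13
  H: 28
  Cl: 1
  N: 1
  O: 1

C13H28ClNO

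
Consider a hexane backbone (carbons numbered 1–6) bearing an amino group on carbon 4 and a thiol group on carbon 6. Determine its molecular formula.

C6H15NS

Atom tally by fragment:
  CH3 → C:1 H:3
  CH2 → C:1 H:2
  CH2 → C:1 H:2
  CH(NH2) → C:1 H:3 N:1
  CH2 → C:1 H:2
  CH2SH → C:1 H:3 S:1
Element totals:
  C: 6
  H: 15
  N: 1
  S: 1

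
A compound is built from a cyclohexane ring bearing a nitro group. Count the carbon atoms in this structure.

6

Atom tally by fragment:
  cyclohexane ring core → C:6 H:12
  (− 1 ring H displaced by substituents)
  + NO2 → N:1 O:2
Element totals:
  C: 6
  H: 11
  N: 1
  O: 2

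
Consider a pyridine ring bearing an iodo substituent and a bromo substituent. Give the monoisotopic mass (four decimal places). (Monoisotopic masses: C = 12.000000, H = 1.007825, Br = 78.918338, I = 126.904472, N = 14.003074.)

Atom tally by fragment:
  pyridine ring core → C:5 H:5 N:1
  (− 2 ring H displaced by substituents)
  + I → I:1
  + Br → Br:1
Element totals:
  C: 5
  H: 3
  Br: 1
  I: 1
  N: 1
Molecular formula: C5H3BrIN.
  M = 5(12.0) + 3(1.007825) + 78.918338 + 126.904472 + 14.003074
    = 60.000000 + 3.023475 + 78.918338 + 126.904472 + 14.003074 = 282.849359

282.8494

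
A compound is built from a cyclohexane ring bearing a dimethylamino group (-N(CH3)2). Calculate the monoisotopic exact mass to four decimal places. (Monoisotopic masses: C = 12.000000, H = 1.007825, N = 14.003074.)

Atom tally by fragment:
  cyclohexane ring core → C:6 H:12
  (− 1 ring H displaced by substituents)
  + N(CH3)2 → N:1 C:2 H:6
Element totals:
  C: 8
  H: 17
  N: 1
Molecular formula: C8H17N.
  M = 8(12.0) + 17(1.007825) + 14.003074
    = 96.000000 + 17.133025 + 14.003074 = 127.136099

127.1361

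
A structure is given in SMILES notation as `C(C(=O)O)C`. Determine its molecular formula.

Atom tally by fragment:
  HOOCCH2 → C:2 H:3 O:2
  CH3 → C:1 H:3
Element totals:
  C: 3
  H: 6
  O: 2

C3H6O2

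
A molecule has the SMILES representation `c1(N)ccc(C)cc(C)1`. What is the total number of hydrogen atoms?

11

Atom tally by fragment:
  benzene ring core → C:6 H:6
  (− 3 ring H displaced by substituents)
  + NH2 → N:1 H:2
  + CH3 → C:1 H:3
  + CH3 → C:1 H:3
Element totals:
  C: 8
  H: 11
  N: 1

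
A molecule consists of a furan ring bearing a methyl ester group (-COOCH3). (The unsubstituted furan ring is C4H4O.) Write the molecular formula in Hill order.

C6H6O3

Atom tally by fragment:
  furan ring core → C:4 H:4 O:1
  (− 1 ring H displaced by substituents)
  + COOCH3 → C:2 H:3 O:2
Element totals:
  C: 6
  H: 6
  O: 3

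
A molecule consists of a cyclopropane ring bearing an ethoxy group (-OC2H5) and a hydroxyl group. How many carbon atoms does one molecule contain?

Atom tally by fragment:
  cyclopropane ring core → C:3 H:6
  (− 2 ring H displaced by substituents)
  + OC2H5 → C:2 H:5 O:1
  + OH → O:1 H:1
Element totals:
  C: 5
  H: 10
  O: 2

5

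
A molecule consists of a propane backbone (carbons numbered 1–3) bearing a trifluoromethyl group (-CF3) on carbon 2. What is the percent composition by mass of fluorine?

Atom tally by fragment:
  CH3 → C:1 H:3
  CH(CF3) → C:2 H:1 F:3
  CH3 → C:1 H:3
Element totals:
  C: 4
  H: 7
  F: 3
Molecular formula: C4H7F3.
Molar mass = 112.094 g/mol.
Mass from F: 3 × 18.998 = 56.994 g/mol.
%F = 56.994 / 112.094 × 100 = 50.84%.

50.84%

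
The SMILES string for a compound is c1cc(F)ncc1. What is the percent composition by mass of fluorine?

19.57%

Atom tally by fragment:
  pyridine ring core → C:5 H:5 N:1
  (− 1 ring H displaced by substituents)
  + F → F:1
Element totals:
  C: 5
  H: 4
  F: 1
  N: 1
Molecular formula: C5H4FN.
Molar mass = 97.092 g/mol.
Mass from F: 1 × 18.998 = 18.998 g/mol.
%F = 18.998 / 97.092 × 100 = 19.57%.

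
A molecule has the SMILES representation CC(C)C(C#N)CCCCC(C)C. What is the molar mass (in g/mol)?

181.32 g/mol

Atom tally by fragment:
  CH3 → C:1 H:3
  CH(CH3) → C:2 H:4
  CH(CN) → C:2 H:1 N:1
  CH2 → C:1 H:2
  CH2 → C:1 H:2
  CH2 → C:1 H:2
  CH2 → C:1 H:2
  CH(CH3) → C:2 H:4
  CH3 → C:1 H:3
Element totals:
  C: 12
  H: 23
  N: 1
Molecular formula: C12H23N.
  M = 12(12.011) + 23(1.008) + 14.007
    = 144.132 + 23.184 + 14.007 = 181.323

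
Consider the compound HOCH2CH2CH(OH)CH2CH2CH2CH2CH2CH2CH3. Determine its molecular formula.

Atom tally by fragment:
  HOCH2CH2 → C:2 H:5 O:1
  CH(OH) → C:1 H:2 O:1
  CH2 → C:1 H:2
  CH2 → C:1 H:2
  CH2 → C:1 H:2
  CH2 → C:1 H:2
  CH2 → C:1 H:2
  CH2 → C:1 H:2
  CH3 → C:1 H:3
Element totals:
  C: 10
  H: 22
  O: 2

C10H22O2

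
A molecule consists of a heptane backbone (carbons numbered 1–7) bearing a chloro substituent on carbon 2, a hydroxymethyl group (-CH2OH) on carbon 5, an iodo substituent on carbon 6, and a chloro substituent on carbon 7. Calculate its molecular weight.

Atom tally by fragment:
  CH3 → C:1 H:3
  CH(Cl) → C:1 H:1 Cl:1
  CH2 → C:1 H:2
  CH2 → C:1 H:2
  CH(CH2OH) → C:2 H:4 O:1
  CH(I) → C:1 H:1 I:1
  CH2Cl → C:1 H:2 Cl:1
Element totals:
  C: 8
  H: 15
  Cl: 2
  I: 1
  O: 1
Molecular formula: C8H15Cl2IO.
  M = 8(12.011) + 15(1.008) + 2(35.45) + 126.904 + 15.999
    = 96.088 + 15.120 + 70.900 + 126.904 + 15.999 = 325.011

325.01 g/mol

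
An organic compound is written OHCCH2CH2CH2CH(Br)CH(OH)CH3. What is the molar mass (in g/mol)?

Element totals:
  C: 7
  H: 13
  Br: 1
  O: 2
Molecular formula: C7H13BrO2.
  M = 7(12.011) + 13(1.008) + 79.904 + 2(15.999)
    = 84.077 + 13.104 + 79.904 + 31.998 = 209.083

209.08 g/mol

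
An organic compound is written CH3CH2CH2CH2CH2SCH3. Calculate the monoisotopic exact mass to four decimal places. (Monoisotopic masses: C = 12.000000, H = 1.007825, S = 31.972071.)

Atom tally by fragment:
  CH3 → C:1 H:3
  CH2 → C:1 H:2
  CH2 → C:1 H:2
  CH2 → C:1 H:2
  CH2SCH3 → C:2 H:5 S:1
Element totals:
  C: 6
  H: 14
  S: 1
Molecular formula: C6H14S.
  M = 6(12.0) + 14(1.007825) + 31.972071
    = 72.000000 + 14.109550 + 31.972071 = 118.081621

118.0816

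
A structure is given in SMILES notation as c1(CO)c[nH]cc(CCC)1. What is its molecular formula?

Atom tally by fragment:
  pyrrole ring core → C:4 H:5 N:1
  (− 2 ring H displaced by substituents)
  + CH2OH → C:1 H:3 O:1
  + CH2CH2CH3 → C:3 H:7
Element totals:
  C: 8
  H: 13
  N: 1
  O: 1

C8H13NO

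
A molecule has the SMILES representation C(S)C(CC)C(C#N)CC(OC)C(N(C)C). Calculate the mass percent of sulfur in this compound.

13.12%

Atom tally by fragment:
  HSCH2 → C:1 H:3 S:1
  CH(C2H5) → C:3 H:6
  CH(CN) → C:2 H:1 N:1
  CH2 → C:1 H:2
  CH(OCH3) → C:2 H:4 O:1
  CH2N(CH3)2 → C:3 H:8 N:1
Element totals:
  C: 12
  H: 24
  N: 2
  O: 1
  S: 1
Molecular formula: C12H24N2OS.
Molar mass = 244.397 g/mol.
Mass from S: 1 × 32.06 = 32.060 g/mol.
%S = 32.060 / 244.397 × 100 = 13.12%.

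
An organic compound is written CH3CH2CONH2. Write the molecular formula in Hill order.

Atom tally by fragment:
  CH3 → C:1 H:3
  CH2CONH2 → C:2 H:4 O:1 N:1
Element totals:
  C: 3
  H: 7
  N: 1
  O: 1

C3H7NO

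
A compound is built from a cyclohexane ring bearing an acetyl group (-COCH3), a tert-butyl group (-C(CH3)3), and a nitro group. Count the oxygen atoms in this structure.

3

Atom tally by fragment:
  cyclohexane ring core → C:6 H:12
  (− 3 ring H displaced by substituents)
  + COCH3 → C:2 H:3 O:1
  + C(CH3)3 → C:4 H:9
  + NO2 → N:1 O:2
Element totals:
  C: 12
  H: 21
  N: 1
  O: 3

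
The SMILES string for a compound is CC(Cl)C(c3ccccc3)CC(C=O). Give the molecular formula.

C12H15ClO

Atom tally by fragment:
  CH3 → C:1 H:3
  CH(Cl) → C:1 H:1 Cl:1
  CH(C6H5) → C:7 H:6
  CH2 → C:1 H:2
  CH2CHO → C:2 H:3 O:1
Element totals:
  C: 12
  H: 15
  Cl: 1
  O: 1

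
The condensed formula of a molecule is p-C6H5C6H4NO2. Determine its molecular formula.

C12H9NO2

Atom tally by fragment:
  benzene ring core → C:6 H:6
  (− 2 ring H displaced by substituents)
  + C6H5 → C:6 H:5
  + NO2 → N:1 O:2
Element totals:
  C: 12
  H: 9
  N: 1
  O: 2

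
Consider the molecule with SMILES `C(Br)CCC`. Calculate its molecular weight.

Atom tally by fragment:
  BrCH2 → C:1 H:2 Br:1
  CH2 → C:1 H:2
  CH2 → C:1 H:2
  CH3 → C:1 H:3
Element totals:
  C: 4
  H: 9
  Br: 1
Molecular formula: C4H9Br.
  M = 4(12.011) + 9(1.008) + 79.904
    = 48.044 + 9.072 + 79.904 = 137.020

137.02 g/mol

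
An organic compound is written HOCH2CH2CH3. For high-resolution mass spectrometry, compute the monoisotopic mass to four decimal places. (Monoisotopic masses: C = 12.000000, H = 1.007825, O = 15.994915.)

Atom tally by fragment:
  HOCH2CH2 → C:2 H:5 O:1
  CH3 → C:1 H:3
Element totals:
  C: 3
  H: 8
  O: 1
Molecular formula: C3H8O.
  M = 3(12.0) + 8(1.007825) + 15.994915
    = 36.000000 + 8.062600 + 15.994915 = 60.057515

60.0575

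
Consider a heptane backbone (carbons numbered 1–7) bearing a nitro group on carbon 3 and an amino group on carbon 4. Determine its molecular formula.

Atom tally by fragment:
  CH3 → C:1 H:3
  CH2 → C:1 H:2
  CH(NO2) → C:1 H:1 N:1 O:2
  CH(NH2) → C:1 H:3 N:1
  CH2 → C:1 H:2
  CH2 → C:1 H:2
  CH3 → C:1 H:3
Element totals:
  C: 7
  H: 16
  N: 2
  O: 2

C7H16N2O2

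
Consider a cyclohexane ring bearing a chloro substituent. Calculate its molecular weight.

Atom tally by fragment:
  cyclohexane ring core → C:6 H:12
  (− 1 ring H displaced by substituents)
  + Cl → Cl:1
Element totals:
  C: 6
  H: 11
  Cl: 1
Molecular formula: C6H11Cl.
  M = 6(12.011) + 11(1.008) + 35.45
    = 72.066 + 11.088 + 35.450 = 118.604

118.60 g/mol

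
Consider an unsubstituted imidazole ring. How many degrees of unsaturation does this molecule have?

Atom tally by fragment:
  imidazole ring core → C:3 H:4 N:2
Element totals:
  C: 3
  H: 4
  N: 2
Molecular formula: C3H4N2.
DoU = (2C + 2 + N − H − X) / 2 = (2·3 + 2 + 2 − 4 − 0) / 2 = 3.

3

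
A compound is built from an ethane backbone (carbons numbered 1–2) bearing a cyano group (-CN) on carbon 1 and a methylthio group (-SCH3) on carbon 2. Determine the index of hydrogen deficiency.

Atom tally by fragment:
  NCCH2 → C:2 H:2 N:1
  CH2SCH3 → C:2 H:5 S:1
Element totals:
  C: 4
  H: 7
  N: 1
  S: 1
Molecular formula: C4H7NS.
DoU = (2C + 2 + N − H − X) / 2 = (2·4 + 2 + 1 − 7 − 0) / 2 = 2.

2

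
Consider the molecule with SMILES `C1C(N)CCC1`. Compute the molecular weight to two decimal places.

85.15 g/mol

Atom tally by fragment:
  cyclopentane ring core → C:5 H:10
  (− 1 ring H displaced by substituents)
  + NH2 → N:1 H:2
Element totals:
  C: 5
  H: 11
  N: 1
Molecular formula: C5H11N.
  M = 5(12.011) + 11(1.008) + 14.007
    = 60.055 + 11.088 + 14.007 = 85.150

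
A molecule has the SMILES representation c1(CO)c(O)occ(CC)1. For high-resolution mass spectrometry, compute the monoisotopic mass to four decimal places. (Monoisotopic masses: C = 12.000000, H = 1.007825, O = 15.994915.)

Atom tally by fragment:
  furan ring core → C:4 H:4 O:1
  (− 3 ring H displaced by substituents)
  + CH2OH → C:1 H:3 O:1
  + OH → O:1 H:1
  + C2H5 → C:2 H:5
Element totals:
  C: 7
  H: 10
  O: 3
Molecular formula: C7H10O3.
  M = 7(12.0) + 10(1.007825) + 3(15.994915)
    = 84.000000 + 10.078250 + 47.984745 = 142.062995

142.0630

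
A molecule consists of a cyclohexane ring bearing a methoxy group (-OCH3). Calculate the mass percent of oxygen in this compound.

14.01%

Atom tally by fragment:
  cyclohexane ring core → C:6 H:12
  (− 1 ring H displaced by substituents)
  + OCH3 → C:1 H:3 O:1
Element totals:
  C: 7
  H: 14
  O: 1
Molecular formula: C7H14O.
Molar mass = 114.188 g/mol.
Mass from O: 1 × 15.999 = 15.999 g/mol.
%O = 15.999 / 114.188 × 100 = 14.01%.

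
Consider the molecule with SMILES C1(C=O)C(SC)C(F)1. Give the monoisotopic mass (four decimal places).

134.0202

Atom tally by fragment:
  cyclopropane ring core → C:3 H:6
  (− 3 ring H displaced by substituents)
  + CHO → C:1 H:1 O:1
  + SCH3 → C:1 H:3 S:1
  + F → F:1
Element totals:
  C: 5
  H: 7
  F: 1
  O: 1
  S: 1
Molecular formula: C5H7FOS.
  M = 5(12.0) + 7(1.007825) + 18.998403 + 15.994915 + 31.972071
    = 60.000000 + 7.054775 + 18.998403 + 15.994915 + 31.972071 = 134.020164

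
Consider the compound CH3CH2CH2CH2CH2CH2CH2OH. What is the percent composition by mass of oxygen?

Atom tally by fragment:
  CH3 → C:1 H:3
  CH2 → C:1 H:2
  CH2 → C:1 H:2
  CH2 → C:1 H:2
  CH2 → C:1 H:2
  CH2CH2OH → C:2 H:5 O:1
Element totals:
  C: 7
  H: 16
  O: 1
Molecular formula: C7H16O.
Molar mass = 116.204 g/mol.
Mass from O: 1 × 15.999 = 15.999 g/mol.
%O = 15.999 / 116.204 × 100 = 13.77%.

13.77%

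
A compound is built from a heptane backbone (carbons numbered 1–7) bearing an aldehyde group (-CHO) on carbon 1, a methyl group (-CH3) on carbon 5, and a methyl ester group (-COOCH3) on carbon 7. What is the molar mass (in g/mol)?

200.28 g/mol

Atom tally by fragment:
  OHCCH2 → C:2 H:3 O:1
  CH2 → C:1 H:2
  CH2 → C:1 H:2
  CH2 → C:1 H:2
  CH(CH3) → C:2 H:4
  CH2 → C:1 H:2
  CH2COOCH3 → C:3 H:5 O:2
Element totals:
  C: 11
  H: 20
  O: 3
Molecular formula: C11H20O3.
  M = 11(12.011) + 20(1.008) + 3(15.999)
    = 132.121 + 20.160 + 47.997 = 200.278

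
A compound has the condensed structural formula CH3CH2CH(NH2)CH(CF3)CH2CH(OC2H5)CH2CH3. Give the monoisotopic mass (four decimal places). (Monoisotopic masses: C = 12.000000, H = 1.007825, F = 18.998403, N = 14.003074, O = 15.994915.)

241.1653

Element totals:
  C: 11
  H: 22
  F: 3
  N: 1
  O: 1
Molecular formula: C11H22F3NO.
  M = 11(12.0) + 22(1.007825) + 3(18.998403) + 14.003074 + 15.994915
    = 132.000000 + 22.172150 + 56.995209 + 14.003074 + 15.994915 = 241.165348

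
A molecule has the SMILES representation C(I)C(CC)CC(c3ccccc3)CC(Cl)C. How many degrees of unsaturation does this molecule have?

Atom tally by fragment:
  ICH2 → C:1 H:2 I:1
  CH(C2H5) → C:3 H:6
  CH2 → C:1 H:2
  CH(C6H5) → C:7 H:6
  CH2 → C:1 H:2
  CH(Cl) → C:1 H:1 Cl:1
  CH3 → C:1 H:3
Element totals:
  C: 15
  H: 22
  Cl: 1
  I: 1
Molecular formula: C15H22ClI.
DoU = (2C + 2 + N − H − X) / 2 = (2·15 + 2 + 0 − 22 − 2) / 2 = 4.

4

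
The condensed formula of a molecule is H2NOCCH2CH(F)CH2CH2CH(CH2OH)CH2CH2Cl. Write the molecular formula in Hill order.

Element totals:
  C: 9
  H: 17
  Cl: 1
  F: 1
  N: 1
  O: 2

C9H17ClFNO2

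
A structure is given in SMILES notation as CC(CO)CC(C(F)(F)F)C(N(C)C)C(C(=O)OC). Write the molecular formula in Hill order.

C12H22F3NO3

Atom tally by fragment:
  CH3 → C:1 H:3
  CH(CH2OH) → C:2 H:4 O:1
  CH2 → C:1 H:2
  CH(CF3) → C:2 H:1 F:3
  CH(N(CH3)2) → C:3 H:7 N:1
  CH2COOCH3 → C:3 H:5 O:2
Element totals:
  C: 12
  H: 22
  F: 3
  N: 1
  O: 3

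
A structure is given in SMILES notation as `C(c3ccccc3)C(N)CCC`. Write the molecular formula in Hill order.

Atom tally by fragment:
  C6H5CH2 → C:7 H:7
  CH(NH2) → C:1 H:3 N:1
  CH2 → C:1 H:2
  CH2 → C:1 H:2
  CH3 → C:1 H:3
Element totals:
  C: 11
  H: 17
  N: 1

C11H17N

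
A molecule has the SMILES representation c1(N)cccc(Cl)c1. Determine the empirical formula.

Atom tally by fragment:
  benzene ring core → C:6 H:6
  (− 2 ring H displaced by substituents)
  + NH2 → N:1 H:2
  + Cl → Cl:1
Element totals:
  C: 6
  H: 6
  Cl: 1
  N: 1
Molecular formula: C6H6ClN.
gcd of subscripts (6, 1, 6, 1) = 1, so the empirical formula equals the molecular formula.

C6H6ClN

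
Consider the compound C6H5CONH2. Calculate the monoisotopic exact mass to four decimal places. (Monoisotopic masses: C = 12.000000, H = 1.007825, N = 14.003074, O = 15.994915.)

121.0528

Element totals:
  C: 7
  H: 7
  N: 1
  O: 1
Molecular formula: C7H7NO.
  M = 7(12.0) + 7(1.007825) + 14.003074 + 15.994915
    = 84.000000 + 7.054775 + 14.003074 + 15.994915 = 121.052764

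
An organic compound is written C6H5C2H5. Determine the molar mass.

Element totals:
  C: 8
  H: 10
Molecular formula: C8H10.
  M = 8(12.011) + 10(1.008)
    = 96.088 + 10.080 = 106.168

106.17 g/mol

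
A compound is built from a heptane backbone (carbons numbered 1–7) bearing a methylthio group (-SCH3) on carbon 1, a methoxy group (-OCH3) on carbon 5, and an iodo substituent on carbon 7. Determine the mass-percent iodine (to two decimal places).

41.99%

Atom tally by fragment:
  CH3SCH2 → C:2 H:5 S:1
  CH2 → C:1 H:2
  CH2 → C:1 H:2
  CH2 → C:1 H:2
  CH(OCH3) → C:2 H:4 O:1
  CH2 → C:1 H:2
  CH2I → C:1 H:2 I:1
Element totals:
  C: 9
  H: 19
  I: 1
  O: 1
  S: 1
Molecular formula: C9H19IOS.
Molar mass = 302.214 g/mol.
Mass from I: 1 × 126.904 = 126.904 g/mol.
%I = 126.904 / 302.214 × 100 = 41.99%.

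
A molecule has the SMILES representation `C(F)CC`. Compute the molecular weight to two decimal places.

Atom tally by fragment:
  FCH2 → C:1 H:2 F:1
  CH2 → C:1 H:2
  CH3 → C:1 H:3
Element totals:
  C: 3
  H: 7
  F: 1
Molecular formula: C3H7F.
  M = 3(12.011) + 7(1.008) + 18.998
    = 36.033 + 7.056 + 18.998 = 62.087

62.09 g/mol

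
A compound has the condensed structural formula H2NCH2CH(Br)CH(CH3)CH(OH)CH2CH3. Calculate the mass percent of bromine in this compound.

38.03%

Element totals:
  C: 7
  H: 16
  Br: 1
  N: 1
  O: 1
Molecular formula: C7H16BrNO.
Molar mass = 210.115 g/mol.
Mass from Br: 1 × 79.904 = 79.904 g/mol.
%Br = 79.904 / 210.115 × 100 = 38.03%.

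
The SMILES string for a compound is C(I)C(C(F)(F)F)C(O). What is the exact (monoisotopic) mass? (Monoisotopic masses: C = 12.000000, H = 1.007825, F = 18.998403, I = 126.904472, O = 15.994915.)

253.9415

Atom tally by fragment:
  ICH2 → C:1 H:2 I:1
  CH(CF3) → C:2 H:1 F:3
  CH2OH → C:1 H:3 O:1
Element totals:
  C: 4
  H: 6
  F: 3
  I: 1
  O: 1
Molecular formula: C4H6F3IO.
  M = 4(12.0) + 6(1.007825) + 3(18.998403) + 126.904472 + 15.994915
    = 48.000000 + 6.046950 + 56.995209 + 126.904472 + 15.994915 = 253.941546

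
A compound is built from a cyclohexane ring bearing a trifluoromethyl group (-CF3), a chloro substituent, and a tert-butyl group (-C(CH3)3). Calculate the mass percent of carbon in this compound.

Atom tally by fragment:
  cyclohexane ring core → C:6 H:12
  (− 3 ring H displaced by substituents)
  + CF3 → C:1 F:3
  + Cl → Cl:1
  + C(CH3)3 → C:4 H:9
Element totals:
  C: 11
  H: 18
  Cl: 1
  F: 3
Molecular formula: C11H18ClF3.
Molar mass = 242.709 g/mol.
Mass from C: 11 × 12.011 = 132.121 g/mol.
%C = 132.121 / 242.709 × 100 = 54.44%.

54.44%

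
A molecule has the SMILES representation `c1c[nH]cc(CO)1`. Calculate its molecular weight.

Atom tally by fragment:
  pyrrole ring core → C:4 H:5 N:1
  (− 1 ring H displaced by substituents)
  + CH2OH → C:1 H:3 O:1
Element totals:
  C: 5
  H: 7
  N: 1
  O: 1
Molecular formula: C5H7NO.
  M = 5(12.011) + 7(1.008) + 14.007 + 15.999
    = 60.055 + 7.056 + 14.007 + 15.999 = 97.117

97.12 g/mol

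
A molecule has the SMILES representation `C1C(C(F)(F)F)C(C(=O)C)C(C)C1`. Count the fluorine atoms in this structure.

Atom tally by fragment:
  cyclopentane ring core → C:5 H:10
  (− 3 ring H displaced by substituents)
  + CF3 → C:1 F:3
  + COCH3 → C:2 H:3 O:1
  + CH3 → C:1 H:3
Element totals:
  C: 9
  H: 13
  F: 3
  O: 1

3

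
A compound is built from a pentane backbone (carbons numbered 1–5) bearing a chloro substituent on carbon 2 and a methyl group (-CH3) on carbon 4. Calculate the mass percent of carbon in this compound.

59.75%

Atom tally by fragment:
  CH3 → C:1 H:3
  CH(Cl) → C:1 H:1 Cl:1
  CH2 → C:1 H:2
  CH(CH3) → C:2 H:4
  CH3 → C:1 H:3
Element totals:
  C: 6
  H: 13
  Cl: 1
Molecular formula: C6H13Cl.
Molar mass = 120.620 g/mol.
Mass from C: 6 × 12.011 = 72.066 g/mol.
%C = 72.066 / 120.620 × 100 = 59.75%.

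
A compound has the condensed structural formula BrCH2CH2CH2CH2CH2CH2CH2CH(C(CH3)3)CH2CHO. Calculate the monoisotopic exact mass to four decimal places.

Atom tally by fragment:
  BrCH2 → C:1 H:2 Br:1
  CH2 → C:1 H:2
  CH2 → C:1 H:2
  CH2 → C:1 H:2
  CH2 → C:1 H:2
  CH2 → C:1 H:2
  CH2 → C:1 H:2
  CH(C(CH3)3) → C:5 H:10
  CH2CHO → C:2 H:3 O:1
Element totals:
  C: 14
  H: 27
  Br: 1
  O: 1
Molecular formula: C14H27BrO.
  M = 14(12.0) + 27(1.007825) + 78.918338 + 15.994915
    = 168.000000 + 27.211275 + 78.918338 + 15.994915 = 290.124528

290.1245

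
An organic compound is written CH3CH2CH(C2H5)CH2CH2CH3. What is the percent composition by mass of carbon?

84.12%

Element totals:
  C: 8
  H: 18
Molecular formula: C8H18.
Molar mass = 114.232 g/mol.
Mass from C: 8 × 12.011 = 96.088 g/mol.
%C = 96.088 / 114.232 × 100 = 84.12%.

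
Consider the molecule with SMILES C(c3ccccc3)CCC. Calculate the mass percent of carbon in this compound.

89.49%

Atom tally by fragment:
  C6H5CH2 → C:7 H:7
  CH2 → C:1 H:2
  CH2 → C:1 H:2
  CH3 → C:1 H:3
Element totals:
  C: 10
  H: 14
Molecular formula: C10H14.
Molar mass = 134.222 g/mol.
Mass from C: 10 × 12.011 = 120.110 g/mol.
%C = 120.110 / 134.222 × 100 = 89.49%.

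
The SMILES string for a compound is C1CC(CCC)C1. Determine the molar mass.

Atom tally by fragment:
  cyclobutane ring core → C:4 H:8
  (− 1 ring H displaced by substituents)
  + CH2CH2CH3 → C:3 H:7
Element totals:
  C: 7
  H: 14
Molecular formula: C7H14.
  M = 7(12.011) + 14(1.008)
    = 84.077 + 14.112 = 98.189

98.19 g/mol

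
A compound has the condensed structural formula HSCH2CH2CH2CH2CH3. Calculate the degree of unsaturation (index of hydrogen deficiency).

Atom tally by fragment:
  HSCH2 → C:1 H:3 S:1
  CH2 → C:1 H:2
  CH2 → C:1 H:2
  CH2 → C:1 H:2
  CH3 → C:1 H:3
Element totals:
  C: 5
  H: 12
  S: 1
Molecular formula: C5H12S.
DoU = (2C + 2 + N − H − X) / 2 = (2·5 + 2 + 0 − 12 − 0) / 2 = 0.

0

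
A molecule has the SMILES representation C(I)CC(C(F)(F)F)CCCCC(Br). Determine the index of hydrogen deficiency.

0

Atom tally by fragment:
  ICH2 → C:1 H:2 I:1
  CH2 → C:1 H:2
  CH(CF3) → C:2 H:1 F:3
  CH2 → C:1 H:2
  CH2 → C:1 H:2
  CH2 → C:1 H:2
  CH2 → C:1 H:2
  CH2Br → C:1 H:2 Br:1
Element totals:
  C: 9
  H: 15
  Br: 1
  F: 3
  I: 1
Molecular formula: C9H15BrF3I.
DoU = (2C + 2 + N − H − X) / 2 = (2·9 + 2 + 0 − 15 − 5) / 2 = 0.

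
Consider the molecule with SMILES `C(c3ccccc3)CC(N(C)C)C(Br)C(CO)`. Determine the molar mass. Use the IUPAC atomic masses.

Atom tally by fragment:
  C6H5CH2 → C:7 H:7
  CH2 → C:1 H:2
  CH(N(CH3)2) → C:3 H:7 N:1
  CH(Br) → C:1 H:1 Br:1
  CH2CH2OH → C:2 H:5 O:1
Element totals:
  C: 14
  H: 22
  Br: 1
  N: 1
  O: 1
Molecular formula: C14H22BrNO.
  M = 14(12.011) + 22(1.008) + 79.904 + 14.007 + 15.999
    = 168.154 + 22.176 + 79.904 + 14.007 + 15.999 = 300.240

300.24 g/mol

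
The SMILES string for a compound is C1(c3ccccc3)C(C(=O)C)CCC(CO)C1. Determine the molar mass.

232.32 g/mol

Atom tally by fragment:
  cyclohexane ring core → C:6 H:12
  (− 3 ring H displaced by substituents)
  + C6H5 → C:6 H:5
  + COCH3 → C:2 H:3 O:1
  + CH2OH → C:1 H:3 O:1
Element totals:
  C: 15
  H: 20
  O: 2
Molecular formula: C15H20O2.
  M = 15(12.011) + 20(1.008) + 2(15.999)
    = 180.165 + 20.160 + 31.998 = 232.323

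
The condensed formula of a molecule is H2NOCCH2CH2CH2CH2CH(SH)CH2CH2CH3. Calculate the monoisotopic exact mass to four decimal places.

Element totals:
  C: 9
  H: 19
  N: 1
  O: 1
  S: 1
Molecular formula: C9H19NOS.
  M = 9(12.0) + 19(1.007825) + 14.003074 + 15.994915 + 31.972071
    = 108.000000 + 19.148675 + 14.003074 + 15.994915 + 31.972071 = 189.118735

189.1187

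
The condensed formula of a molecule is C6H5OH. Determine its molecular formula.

Element totals:
  C: 6
  H: 6
  O: 1

C6H6O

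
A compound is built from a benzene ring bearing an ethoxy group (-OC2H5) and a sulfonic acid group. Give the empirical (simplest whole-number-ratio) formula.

C8H10O4S

Atom tally by fragment:
  benzene ring core → C:6 H:6
  (− 2 ring H displaced by substituents)
  + OC2H5 → C:2 H:5 O:1
  + SO3H → S:1 O:3 H:1
Element totals:
  C: 8
  H: 10
  O: 4
  S: 1
Molecular formula: C8H10O4S.
gcd of subscripts (8, 10, 4, 1) = 1, so the empirical formula equals the molecular formula.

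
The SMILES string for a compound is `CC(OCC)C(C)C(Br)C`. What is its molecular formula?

C8H17BrO

Atom tally by fragment:
  CH3 → C:1 H:3
  CH(OC2H5) → C:3 H:6 O:1
  CH(CH3) → C:2 H:4
  CH(Br) → C:1 H:1 Br:1
  CH3 → C:1 H:3
Element totals:
  C: 8
  H: 17
  Br: 1
  O: 1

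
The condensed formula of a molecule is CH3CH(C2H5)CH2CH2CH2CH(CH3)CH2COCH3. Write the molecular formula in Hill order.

C12H24O

Element totals:
  C: 12
  H: 24
  O: 1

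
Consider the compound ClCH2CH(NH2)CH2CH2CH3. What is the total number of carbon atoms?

5

Element totals:
  C: 5
  H: 12
  Cl: 1
  N: 1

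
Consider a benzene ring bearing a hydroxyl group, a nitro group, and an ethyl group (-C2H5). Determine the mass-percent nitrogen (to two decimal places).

Atom tally by fragment:
  benzene ring core → C:6 H:6
  (− 3 ring H displaced by substituents)
  + OH → O:1 H:1
  + NO2 → N:1 O:2
  + C2H5 → C:2 H:5
Element totals:
  C: 8
  H: 9
  N: 1
  O: 3
Molecular formula: C8H9NO3.
Molar mass = 167.164 g/mol.
Mass from N: 1 × 14.007 = 14.007 g/mol.
%N = 14.007 / 167.164 × 100 = 8.38%.

8.38%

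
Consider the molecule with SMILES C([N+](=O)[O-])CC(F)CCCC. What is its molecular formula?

C7H14FNO2

Atom tally by fragment:
  O2NCH2 → C:1 H:2 N:1 O:2
  CH2 → C:1 H:2
  CH(F) → C:1 H:1 F:1
  CH2 → C:1 H:2
  CH2 → C:1 H:2
  CH2 → C:1 H:2
  CH3 → C:1 H:3
Element totals:
  C: 7
  H: 14
  F: 1
  N: 1
  O: 2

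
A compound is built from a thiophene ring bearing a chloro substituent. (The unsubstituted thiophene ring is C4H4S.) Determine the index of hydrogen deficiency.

3

Atom tally by fragment:
  thiophene ring core → C:4 H:4 S:1
  (− 1 ring H displaced by substituents)
  + Cl → Cl:1
Element totals:
  C: 4
  H: 3
  Cl: 1
  S: 1
Molecular formula: C4H3ClS.
DoU = (2C + 2 + N − H − X) / 2 = (2·4 + 2 + 0 − 3 − 1) / 2 = 3.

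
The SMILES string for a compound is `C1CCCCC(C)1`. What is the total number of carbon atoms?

7

Atom tally by fragment:
  cyclohexane ring core → C:6 H:12
  (− 1 ring H displaced by substituents)
  + CH3 → C:1 H:3
Element totals:
  C: 7
  H: 14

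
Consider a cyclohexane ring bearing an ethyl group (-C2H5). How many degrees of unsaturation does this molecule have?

1

Atom tally by fragment:
  cyclohexane ring core → C:6 H:12
  (− 1 ring H displaced by substituents)
  + C2H5 → C:2 H:5
Element totals:
  C: 8
  H: 16
Molecular formula: C8H16.
DoU = (2C + 2 + N − H − X) / 2 = (2·8 + 2 + 0 − 16 − 0) / 2 = 1.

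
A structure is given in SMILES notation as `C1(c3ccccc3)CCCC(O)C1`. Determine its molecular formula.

Atom tally by fragment:
  cyclohexane ring core → C:6 H:12
  (− 2 ring H displaced by substituents)
  + C6H5 → C:6 H:5
  + OH → O:1 H:1
Element totals:
  C: 12
  H: 16
  O: 1

C12H16O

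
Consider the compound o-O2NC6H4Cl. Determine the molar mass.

Atom tally by fragment:
  benzene ring core → C:6 H:6
  (− 2 ring H displaced by substituents)
  + NO2 → N:1 O:2
  + Cl → Cl:1
Element totals:
  C: 6
  H: 4
  Cl: 1
  N: 1
  O: 2
Molecular formula: C6H4ClNO2.
  M = 6(12.011) + 4(1.008) + 35.45 + 14.007 + 2(15.999)
    = 72.066 + 4.032 + 35.450 + 14.007 + 31.998 = 157.553

157.55 g/mol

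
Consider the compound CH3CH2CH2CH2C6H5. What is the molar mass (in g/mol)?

134.22 g/mol

Atom tally by fragment:
  CH3 → C:1 H:3
  CH2 → C:1 H:2
  CH2 → C:1 H:2
  CH2C6H5 → C:7 H:7
Element totals:
  C: 10
  H: 14
Molecular formula: C10H14.
  M = 10(12.011) + 14(1.008)
    = 120.110 + 14.112 = 134.222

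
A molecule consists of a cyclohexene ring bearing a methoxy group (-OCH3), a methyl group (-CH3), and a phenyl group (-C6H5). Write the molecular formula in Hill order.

C14H18O

Atom tally by fragment:
  cyclohexene ring core → C:6 H:10
  (− 3 ring H displaced by substituents)
  + OCH3 → C:1 H:3 O:1
  + CH3 → C:1 H:3
  + C6H5 → C:6 H:5
Element totals:
  C: 14
  H: 18
  O: 1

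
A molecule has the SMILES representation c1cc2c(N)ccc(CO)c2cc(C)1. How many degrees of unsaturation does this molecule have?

7

Atom tally by fragment:
  naphthalene ring system core → C:10 H:8
  (− 3 ring H displaced by substituents)
  + NH2 → N:1 H:2
  + CH2OH → C:1 H:3 O:1
  + CH3 → C:1 H:3
Element totals:
  C: 12
  H: 13
  N: 1
  O: 1
Molecular formula: C12H13NO.
DoU = (2C + 2 + N − H − X) / 2 = (2·12 + 2 + 1 − 13 − 0) / 2 = 7.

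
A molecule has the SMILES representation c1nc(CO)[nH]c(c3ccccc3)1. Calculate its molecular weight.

Atom tally by fragment:
  imidazole ring core → C:3 H:4 N:2
  (− 2 ring H displaced by substituents)
  + CH2OH → C:1 H:3 O:1
  + C6H5 → C:6 H:5
Element totals:
  C: 10
  H: 10
  N: 2
  O: 1
Molecular formula: C10H10N2O.
  M = 10(12.011) + 10(1.008) + 2(14.007) + 15.999
    = 120.110 + 10.080 + 28.014 + 15.999 = 174.203

174.20 g/mol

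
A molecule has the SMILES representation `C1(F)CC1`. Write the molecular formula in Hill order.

Atom tally by fragment:
  cyclopropane ring core → C:3 H:6
  (− 1 ring H displaced by substituents)
  + F → F:1
Element totals:
  C: 3
  H: 5
  F: 1

C3H5F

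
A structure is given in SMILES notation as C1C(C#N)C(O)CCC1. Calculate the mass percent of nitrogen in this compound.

Atom tally by fragment:
  cyclohexane ring core → C:6 H:12
  (− 2 ring H displaced by substituents)
  + CN → C:1 N:1
  + OH → O:1 H:1
Element totals:
  C: 7
  H: 11
  N: 1
  O: 1
Molecular formula: C7H11NO.
Molar mass = 125.171 g/mol.
Mass from N: 1 × 14.007 = 14.007 g/mol.
%N = 14.007 / 125.171 × 100 = 11.19%.

11.19%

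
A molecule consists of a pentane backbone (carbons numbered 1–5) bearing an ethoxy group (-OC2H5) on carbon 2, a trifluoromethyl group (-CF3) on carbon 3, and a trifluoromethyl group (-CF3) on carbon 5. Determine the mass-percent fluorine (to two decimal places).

Atom tally by fragment:
  CH3 → C:1 H:3
  CH(OC2H5) → C:3 H:6 O:1
  CH(CF3) → C:2 H:1 F:3
  CH2 → C:1 H:2
  CH2CF3 → C:2 H:2 F:3
Element totals:
  C: 9
  H: 14
  F: 6
  O: 1
Molecular formula: C9H14F6O.
Molar mass = 252.198 g/mol.
Mass from F: 6 × 18.998 = 113.988 g/mol.
%F = 113.988 / 252.198 × 100 = 45.20%.

45.20%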